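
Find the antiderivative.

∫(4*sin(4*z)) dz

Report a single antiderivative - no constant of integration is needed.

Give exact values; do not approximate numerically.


Answer: -cos(4*z).


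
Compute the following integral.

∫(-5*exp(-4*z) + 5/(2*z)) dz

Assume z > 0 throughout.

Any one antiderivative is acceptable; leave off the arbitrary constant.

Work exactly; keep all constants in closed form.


Answer: 5*log(z)/2 + 5*exp(-4*z)/4.


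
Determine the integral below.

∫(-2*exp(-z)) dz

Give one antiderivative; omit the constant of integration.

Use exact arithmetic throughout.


Answer: 2*exp(-z).


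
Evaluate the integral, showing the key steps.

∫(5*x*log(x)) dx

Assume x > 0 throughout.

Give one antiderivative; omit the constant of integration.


Step 1. Integrate ∫(5*x*log(x)) dx by parts with u = log(x), dv = (5*x) dx, so v = 5*x**2/2 [assuming x > 0]: now 5*x**2*log(x)/2 + ∫(-5*x/2) dx.
Step 2. Evaluate the standard form: now 5*x**2*log(x)/2 - 5*x**2/4.
Answer: 5*x**2*log(x)/2 - 5*x**2/4.


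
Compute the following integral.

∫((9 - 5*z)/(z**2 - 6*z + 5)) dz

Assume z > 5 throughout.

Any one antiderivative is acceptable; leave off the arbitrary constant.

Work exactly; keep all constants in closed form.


Answer: -4*log(z - 5) - log(z - 1).


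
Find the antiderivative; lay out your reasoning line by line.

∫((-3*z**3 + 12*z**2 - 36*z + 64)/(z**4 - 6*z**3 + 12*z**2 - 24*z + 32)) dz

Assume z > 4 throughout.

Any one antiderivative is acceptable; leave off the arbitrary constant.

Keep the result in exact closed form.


Step 1. Decompose ∫((-3*z**3 + 12*z**2 - 36*z + 64)/(z**4 - 6*z**3 + 12*z**2 - 24*z + 32)) dz by partial fractions, (-3*z**3 + 12*z**2 - 36*z + 64)/(z**4 - 6*z**3 + 12*z**2 - 24*z + 32) = 4/(z**2 + 4) - 1/(z - 2) - 2/(z - 4): now ∫(-2/(z - 4)) dz + ∫(-1/(z - 2)) dz + ∫(4/(z**2 + 4)) dz.
Step 2. Evaluate the standard form [assuming z > 2]: now -log(z - 2) + ∫(-2/(z - 4)) dz + ∫(4/(z**2 + 4)) dz.
Step 3. Evaluate the standard form [assuming z > 4]: now -2*log(z - 4) - log(z - 2) + ∫(4/(z**2 + 4)) dz.
Step 4. Evaluate the standard form: now -2*log(z - 4) - log(z - 2) + 2*atan(z/2).
Answer: -2*log(z - 4) - log(z - 2) + 2*atan(z/2).


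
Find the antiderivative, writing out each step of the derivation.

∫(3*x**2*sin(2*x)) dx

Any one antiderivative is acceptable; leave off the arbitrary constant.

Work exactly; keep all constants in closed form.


Step 1. Integrate ∫(3*x**2*sin(2*x)) dx by parts with u = x**2, dv = (3*sin(2*x)) dx, so v = -3*cos(2*x)/2: now -3*x**2*cos(2*x)/2 + ∫(3*x*cos(2*x)) dx.
Step 2. Integrate ∫(3*x*cos(2*x)) dx by parts with u = x, dv = (3*cos(2*x)) dx, so v = 3*sin(2*x)/2: now -3*x**2*cos(2*x)/2 + 3*x*sin(2*x)/2 + ∫(-3*sin(2*x)/2) dx.
Step 3. Evaluate the standard form: now -3*x**2*cos(2*x)/2 + 3*x*sin(2*x)/2 + 3*cos(2*x)/4.
Answer: -3*x**2*cos(2*x)/2 + 3*x*sin(2*x)/2 + 3*cos(2*x)/4.


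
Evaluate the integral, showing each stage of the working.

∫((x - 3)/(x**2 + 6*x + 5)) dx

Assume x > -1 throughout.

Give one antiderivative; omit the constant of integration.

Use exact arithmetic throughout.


Step 1. Decompose ∫((x - 3)/(x**2 + 6*x + 5)) dx by partial fractions, (x - 3)/(x**2 + 6*x + 5) = 2/(x + 5) - 1/(x + 1): now ∫(-1/(x + 1)) dx + ∫(2/(x + 5)) dx.
Step 2. Evaluate the standard form [assuming x > -1]: now -log(x + 1) + ∫(2/(x + 5)) dx.
Step 3. Evaluate the standard form [assuming x > -5]: now -log(x + 1) + 2*log(x + 5).
Answer: -log(x + 1) + 2*log(x + 5).


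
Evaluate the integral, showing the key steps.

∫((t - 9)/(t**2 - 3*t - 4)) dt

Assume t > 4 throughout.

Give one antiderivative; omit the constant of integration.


Step 1. Decompose ∫((t - 9)/(t**2 - 3*t - 4)) dt by partial fractions, (t - 9)/(t**2 - 3*t - 4) = 2/(t + 1) - 1/(t - 4): now ∫(-1/(t - 4)) dt + ∫(2/(t + 1)) dt.
Step 2. Evaluate the standard form [assuming t > 4]: now -log(t - 4) + ∫(2/(t + 1)) dt.
Step 3. Evaluate the standard form [assuming t > -1]: now -log(t - 4) + 2*log(t + 1).
Answer: -log(t - 4) + 2*log(t + 1).


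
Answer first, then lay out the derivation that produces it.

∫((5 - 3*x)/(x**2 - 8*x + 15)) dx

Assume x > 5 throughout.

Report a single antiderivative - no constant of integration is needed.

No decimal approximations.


The answer is -5*log(x - 5) + 2*log(x - 3).
Step 1. Decompose ∫((5 - 3*x)/(x**2 - 8*x + 15)) dx by partial fractions, (5 - 3*x)/(x**2 - 8*x + 15) = 2/(x - 3) - 5/(x - 5): now ∫(-5/(x - 5)) dx + ∫(2/(x - 3)) dx.
Step 2. Evaluate the standard form [assuming x > 3]: now 2*log(x - 3) + ∫(-5/(x - 5)) dx.
Step 3. Evaluate the standard form [assuming x > 5]: now -5*log(x - 5) + 2*log(x - 3).
Answer: -5*log(x - 5) + 2*log(x - 3).


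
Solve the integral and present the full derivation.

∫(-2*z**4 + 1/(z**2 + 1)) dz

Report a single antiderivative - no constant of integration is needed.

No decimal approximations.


Step 1. Rewrite: now ∫(-2*z**4) dz + ∫(1/(z**2 + 1)) dz.
Step 2. Evaluate the standard form: now atan(z) + ∫(-2*z**4) dz.
Step 3. Evaluate the standard form: now -2*z**5/5 + atan(z).
Answer: -2*z**5/5 + atan(z).


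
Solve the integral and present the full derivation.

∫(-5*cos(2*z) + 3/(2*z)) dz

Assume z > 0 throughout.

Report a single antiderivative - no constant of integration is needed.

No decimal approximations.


Step 1. Rewrite: now ∫(3/(2*z)) dz + ∫(-5*cos(2*z)) dz.
Step 2. Evaluate the standard form: now -5*sin(2*z)/2 + ∫(3/(2*z)) dz.
Step 3. Evaluate the standard form [assuming z > 0]: now 3*log(z)/2 - 5*sin(2*z)/2.
Answer: 3*log(z)/2 - 5*sin(2*z)/2.


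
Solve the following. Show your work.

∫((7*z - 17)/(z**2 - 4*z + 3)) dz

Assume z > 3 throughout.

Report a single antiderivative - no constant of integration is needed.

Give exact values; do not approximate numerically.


Step 1. Decompose ∫((7*z - 17)/(z**2 - 4*z + 3)) dz by partial fractions, (7*z - 17)/(z**2 - 4*z + 3) = 5/(z - 1) + 2/(z - 3): now ∫(2/(z - 3)) dz + ∫(5/(z - 1)) dz.
Step 2. Evaluate the standard form [assuming z > 3]: now 2*log(z - 3) + ∫(5/(z - 1)) dz.
Step 3. Evaluate the standard form [assuming z > 1]: now 2*log(z - 3) + 5*log(z - 1).
Answer: 2*log(z - 3) + 5*log(z - 1).


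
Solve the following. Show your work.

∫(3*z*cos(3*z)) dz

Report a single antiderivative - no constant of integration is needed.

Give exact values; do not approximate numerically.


Step 1. Integrate ∫(3*z*cos(3*z)) dz by parts with u = z, dv = (3*cos(3*z)) dz, so v = sin(3*z): now z*sin(3*z) + ∫(-sin(3*z)) dz.
Step 2. Evaluate the standard form: now z*sin(3*z) + cos(3*z)/3.
Answer: z*sin(3*z) + cos(3*z)/3.


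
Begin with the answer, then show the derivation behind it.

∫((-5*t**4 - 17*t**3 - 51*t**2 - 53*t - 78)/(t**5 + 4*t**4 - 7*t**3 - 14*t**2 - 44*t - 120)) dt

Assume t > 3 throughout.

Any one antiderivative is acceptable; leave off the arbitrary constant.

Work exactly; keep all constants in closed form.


The answer is -3*log(t - 3) + log(t + 2) - 3*log(t + 5) - atan(t/2)/2.
Step 1. Decompose ∫((-5*t**4 - 17*t**3 - 51*t**2 - 53*t - 78)/(t**5 + 4*t**4 - 7*t**3 - 14*t**2 - 44*t - 120)) dt by partial fractions, (-5*t**4 - 17*t**3 - 51*t**2 - 53*t - 78)/(t**5 + 4*t**4 - 7*t**3 - 14*t**2 - 44*t - 120) = -1/(t**2 + 4) - 3/(t + 5) + 1/(t + 2) - 3/(t - 3): now ∫(-3/(t - 3)) dt + ∫(1/(t + 2)) dt + ∫(-3/(t + 5)) dt + ∫(-1/(t**2 + 4)) dt.
Step 2. Evaluate the standard form [assuming t > 3]: now -3*log(t - 3) + ∫(1/(t + 2)) dt + ∫(-3/(t + 5)) dt + ∫(-1/(t**2 + 4)) dt.
Step 3. Evaluate the standard form [assuming t > -2]: now -3*log(t - 3) + log(t + 2) + ∫(-3/(t + 5)) dt + ∫(-1/(t**2 + 4)) dt.
Step 4. Evaluate the standard form [assuming t > -5]: now -3*log(t - 3) + log(t + 2) - 3*log(t + 5) + ∫(-1/(t**2 + 4)) dt.
Step 5. Evaluate the standard form: now -3*log(t - 3) + log(t + 2) - 3*log(t + 5) - atan(t/2)/2.
Answer: -3*log(t - 3) + log(t + 2) - 3*log(t + 5) - atan(t/2)/2.


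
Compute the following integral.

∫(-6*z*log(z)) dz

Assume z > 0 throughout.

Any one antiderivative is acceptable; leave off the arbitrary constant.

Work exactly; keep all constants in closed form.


Answer: -3*z**2*log(z) + 3*z**2/2.


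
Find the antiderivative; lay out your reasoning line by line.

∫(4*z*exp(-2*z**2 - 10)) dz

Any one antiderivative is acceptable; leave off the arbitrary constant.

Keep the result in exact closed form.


Step 1. Substitute u = z**2 + 5, turning ∫(4*z*exp(-2*z**2 - 10)) dz into ∫(2*exp(-2*u)) du: now ∫(2*exp(-2*u)) du.
Step 2. Evaluate the standard form: now -exp(-2*u).
Step 3. Substitute back u = z**2 + 5: now -exp(-2*z**2 - 10).
Answer: -exp(-2*z**2 - 10).


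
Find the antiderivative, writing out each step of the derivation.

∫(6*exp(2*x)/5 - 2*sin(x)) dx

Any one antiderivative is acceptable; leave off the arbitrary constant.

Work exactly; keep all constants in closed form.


Step 1. Rewrite: now ∫(6*exp(2*x)/5) dx + ∫(-2*sin(x)) dx.
Step 2. Evaluate the standard form: now 2*cos(x) + ∫(6*exp(2*x)/5) dx.
Step 3. Evaluate the standard form: now 3*exp(2*x)/5 + 2*cos(x).
Answer: 3*exp(2*x)/5 + 2*cos(x).


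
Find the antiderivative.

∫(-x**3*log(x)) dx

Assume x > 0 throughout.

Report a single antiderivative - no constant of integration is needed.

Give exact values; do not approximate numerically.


Answer: -x**4*log(x)/4 + x**4/16.


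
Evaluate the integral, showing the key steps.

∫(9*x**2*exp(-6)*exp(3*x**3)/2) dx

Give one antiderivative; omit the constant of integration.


Step 1. Substitute u = x**3 - 2, turning ∫(9*x**2*exp(-6)*exp(3*x**3)/2) dx into ∫(3*exp(3*u)/2) du: now ∫(3*exp(3*u)/2) du.
Step 2. Evaluate the standard form: now exp(3*u)/2.
Step 3. Substitute back u = x**3 - 2: now exp(3*x**3 - 6)/2.
Answer: exp(3*x**3 - 6)/2.


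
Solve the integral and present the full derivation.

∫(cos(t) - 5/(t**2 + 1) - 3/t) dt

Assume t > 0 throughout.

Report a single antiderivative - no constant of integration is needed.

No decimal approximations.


Step 1. Rewrite: now ∫(-3/t) dt + ∫(-5/(t**2 + 1)) dt + ∫(cos(t)) dt.
Step 2. Evaluate the standard form: now sin(t) + ∫(-3/t) dt + ∫(-5/(t**2 + 1)) dt.
Step 3. Evaluate the standard form: now sin(t) - 5*atan(t) + ∫(-3/t) dt.
Step 4. Evaluate the standard form [assuming t > 0]: now -3*log(t) + sin(t) - 5*atan(t).
Answer: -3*log(t) + sin(t) - 5*atan(t).


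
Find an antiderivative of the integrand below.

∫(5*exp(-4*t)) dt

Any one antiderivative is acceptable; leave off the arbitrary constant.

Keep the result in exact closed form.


Answer: -5*exp(-4*t)/4.


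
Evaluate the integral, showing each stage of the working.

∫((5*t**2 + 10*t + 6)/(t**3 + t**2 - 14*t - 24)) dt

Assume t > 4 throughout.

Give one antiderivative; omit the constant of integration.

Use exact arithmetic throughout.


Step 1. Decompose ∫((5*t**2 + 10*t + 6)/(t**3 + t**2 - 14*t - 24)) dt by partial fractions, (5*t**2 + 10*t + 6)/(t**3 + t**2 - 14*t - 24) = 3/(t + 3) - 1/(t + 2) + 3/(t - 4): now ∫(3/(t - 4)) dt + ∫(-1/(t + 2)) dt + ∫(3/(t + 3)) dt.
Step 2. Evaluate the standard form [assuming t > -2]: now -log(t + 2) + ∫(3/(t - 4)) dt + ∫(3/(t + 3)) dt.
Step 3. Evaluate the standard form [assuming t > 4]: now 3*log(t - 4) - log(t + 2) + ∫(3/(t + 3)) dt.
Step 4. Evaluate the standard form [assuming t > -3]: now 3*log(t - 4) - log(t + 2) + 3*log(t + 3).
Answer: 3*log(t - 4) - log(t + 2) + 3*log(t + 3).


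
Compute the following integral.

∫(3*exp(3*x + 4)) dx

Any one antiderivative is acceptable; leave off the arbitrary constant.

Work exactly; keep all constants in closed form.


Answer: exp(3*x + 4).


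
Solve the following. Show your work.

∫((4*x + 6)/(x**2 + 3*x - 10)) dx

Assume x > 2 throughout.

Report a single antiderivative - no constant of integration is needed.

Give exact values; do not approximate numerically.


Step 1. Decompose ∫((4*x + 6)/(x**2 + 3*x - 10)) dx by partial fractions, (4*x + 6)/(x**2 + 3*x - 10) = 2/(x + 5) + 2/(x - 2): now ∫(2/(x - 2)) dx + ∫(2/(x + 5)) dx.
Step 2. Evaluate the standard form [assuming x > 2]: now 2*log(x - 2) + ∫(2/(x + 5)) dx.
Step 3. Evaluate the standard form [assuming x > -5]: now 2*log(x - 2) + 2*log(x + 5).
Answer: 2*log(x - 2) + 2*log(x + 5).


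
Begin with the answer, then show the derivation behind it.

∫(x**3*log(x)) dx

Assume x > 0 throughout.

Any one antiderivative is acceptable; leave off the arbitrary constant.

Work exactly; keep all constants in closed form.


The answer is x**4*log(x)/4 - x**4/16.
Step 1. Integrate ∫(x**3*log(x)) dx by parts with u = log(x), dv = (x**3) dx, so v = x**4/4 [assuming x > 0]: now x**4*log(x)/4 + ∫(-x**3/4) dx.
Step 2. Evaluate the standard form: now x**4*log(x)/4 - x**4/16.
Answer: x**4*log(x)/4 - x**4/16.


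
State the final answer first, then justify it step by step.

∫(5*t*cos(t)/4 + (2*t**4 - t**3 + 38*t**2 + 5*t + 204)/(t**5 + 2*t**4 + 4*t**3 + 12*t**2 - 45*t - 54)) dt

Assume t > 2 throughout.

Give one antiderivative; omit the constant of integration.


The answer is 5*t*sin(t)/4 + 2*log(t - 2) - 4*log(t + 1) + 4*log(t + 3) + 5*cos(t)/4 - atan(t/3)/3.
Step 1. Rewrite: now ∫(5*t*cos(t)/4) dt + ∫((2*t**4 - t**3 + 38*t**2 + 5*t + 204)/(t**5 + 2*t**4 + 4*t**3 + 12*t**2 - 45*t - 54)) dt.
Step 2. Decompose ∫((2*t**4 - t**3 + 38*t**2 + 5*t + 204)/(t**5 + 2*t**4 + 4*t**3 + 12*t**2 - 45*t - 54)) dt by partial fractions, (2*t**4 - t**3 + 38*t**2 + 5*t + 204)/(t**5 + 2*t**4 + 4*t**3 + 12*t**2 - 45*t - 54) = -1/(t**2 + 9) + 4/(t + 3) - 4/(t + 1) + 2/(t - 2): now ∫(5*t*cos(t)/4) dt + ∫(2/(t - 2)) dt + ∫(-4/(t + 1)) dt + ∫(4/(t + 3)) dt + ∫(-1/(t**2 + 9)) dt.
Step 3. Evaluate the standard form [assuming t > -1]: now -4*log(t + 1) + ∫(5*t*cos(t)/4) dt + ∫(2/(t - 2)) dt + ∫(4/(t + 3)) dt + ∫(-1/(t**2 + 9)) dt.
Step 4. Evaluate the standard form [assuming t > 2]: now 2*log(t - 2) - 4*log(t + 1) + ∫(5*t*cos(t)/4) dt + ∫(4/(t + 3)) dt + ∫(-1/(t**2 + 9)) dt.
Step 5. Evaluate the standard form [assuming t > -3]: now 2*log(t - 2) - 4*log(t + 1) + 4*log(t + 3) + ∫(5*t*cos(t)/4) dt + ∫(-1/(t**2 + 9)) dt.
Step 6. Evaluate the standard form: now 2*log(t - 2) - 4*log(t + 1) + 4*log(t + 3) - atan(t/3)/3 + ∫(5*t*cos(t)/4) dt.
Step 7. Integrate ∫(5*t*cos(t)/4) dt by parts with u = t, dv = (5*cos(t)/4) dt, so v = 5*sin(t)/4: now 5*t*sin(t)/4 + 2*log(t - 2) - 4*log(t + 1) + 4*log(t + 3) - atan(t/3)/3 + ∫(-5*sin(t)/4) dt.
Step 8. Evaluate the standard form: now 5*t*sin(t)/4 + 2*log(t - 2) - 4*log(t + 1) + 4*log(t + 3) + 5*cos(t)/4 - atan(t/3)/3.
Answer: 5*t*sin(t)/4 + 2*log(t - 2) - 4*log(t + 1) + 4*log(t + 3) + 5*cos(t)/4 - atan(t/3)/3.


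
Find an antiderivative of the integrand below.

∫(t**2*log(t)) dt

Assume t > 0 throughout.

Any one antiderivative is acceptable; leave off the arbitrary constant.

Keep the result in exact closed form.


Answer: t**3*log(t)/3 - t**3/9.


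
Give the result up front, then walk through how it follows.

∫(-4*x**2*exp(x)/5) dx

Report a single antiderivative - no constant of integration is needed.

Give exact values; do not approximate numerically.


The answer is -4*x**2*exp(x)/5 + 8*x*exp(x)/5 - 8*exp(x)/5.
Step 1. Integrate ∫(-4*x**2*exp(x)/5) dx by parts with u = x**2, dv = (-4*exp(x)/5) dx, so v = -4*exp(x)/5: now -4*x**2*exp(x)/5 + ∫(8*x*exp(x)/5) dx.
Step 2. Integrate ∫(8*x*exp(x)/5) dx by parts with u = x, dv = (8*exp(x)/5) dx, so v = 8*exp(x)/5: now -4*x**2*exp(x)/5 + 8*x*exp(x)/5 + ∫(-8*exp(x)/5) dx.
Step 3. Evaluate the standard form: now -4*x**2*exp(x)/5 + 8*x*exp(x)/5 - 8*exp(x)/5.
Answer: -4*x**2*exp(x)/5 + 8*x*exp(x)/5 - 8*exp(x)/5.


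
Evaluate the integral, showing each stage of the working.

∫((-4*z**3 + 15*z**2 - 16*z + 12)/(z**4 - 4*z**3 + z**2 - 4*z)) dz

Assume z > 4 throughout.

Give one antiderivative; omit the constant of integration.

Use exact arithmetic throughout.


Step 1. Decompose ∫((-4*z**3 + 15*z**2 - 16*z + 12)/(z**4 - 4*z**3 + z**2 - 4*z)) dz by partial fractions, (-4*z**3 + 15*z**2 - 16*z + 12)/(z**4 - 4*z**3 + z**2 - 4*z) = 3/(z**2 + 1) - 1/(z - 4) - 3/z: now ∫(-3/z) dz + ∫(-1/(z - 4)) dz + ∫(3/(z**2 + 1)) dz.
Step 2. Evaluate the standard form [assuming z > 4]: now -log(z - 4) + ∫(-3/z) dz + ∫(3/(z**2 + 1)) dz.
Step 3. Evaluate the standard form [assuming z > 0]: now -3*log(z) - log(z - 4) + ∫(3/(z**2 + 1)) dz.
Step 4. Evaluate the standard form: now -3*log(z) - log(z - 4) + 3*atan(z).
Answer: -3*log(z) - log(z - 4) + 3*atan(z).


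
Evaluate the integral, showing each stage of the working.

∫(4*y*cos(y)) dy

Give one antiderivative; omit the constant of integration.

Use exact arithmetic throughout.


Step 1. Integrate ∫(4*y*cos(y)) dy by parts with u = y, dv = (4*cos(y)) dy, so v = 4*sin(y): now 4*y*sin(y) + ∫(-4*sin(y)) dy.
Step 2. Evaluate the standard form: now 4*y*sin(y) + 4*cos(y).
Answer: 4*y*sin(y) + 4*cos(y).


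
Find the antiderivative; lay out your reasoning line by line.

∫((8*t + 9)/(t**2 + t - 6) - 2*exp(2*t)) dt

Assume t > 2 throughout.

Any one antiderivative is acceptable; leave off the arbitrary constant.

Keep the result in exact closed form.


Step 1. Rewrite: now ∫((8*t + 9)/(t**2 + t - 6)) dt + ∫(-2*exp(2*t)) dt.
Step 2. Evaluate the standard form: now -exp(2*t) + ∫((8*t + 9)/(t**2 + t - 6)) dt.
Step 3. Decompose ∫((8*t + 9)/(t**2 + t - 6)) dt by partial fractions, (8*t + 9)/(t**2 + t - 6) = 3/(t + 3) + 5/(t - 2): now -exp(2*t) + ∫(5/(t - 2)) dt + ∫(3/(t + 3)) dt.
Step 4. Evaluate the standard form [assuming t > -3]: now -exp(2*t) + 3*log(t + 3) + ∫(5/(t - 2)) dt.
Step 5. Evaluate the standard form [assuming t > 2]: now -exp(2*t) + 5*log(t - 2) + 3*log(t + 3).
Answer: -exp(2*t) + 5*log(t - 2) + 3*log(t + 3).


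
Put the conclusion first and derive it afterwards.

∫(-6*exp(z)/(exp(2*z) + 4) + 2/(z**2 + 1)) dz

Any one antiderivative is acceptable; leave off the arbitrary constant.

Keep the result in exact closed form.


The answer is 2*atan(z) - 3*atan(exp(z)/2).
Step 1. Rewrite: now ∫(-6*exp(z)/(exp(2*z) + 4)) dz + ∫(2/(z**2 + 1)) dz.
Step 2. Evaluate the standard form: now 2*atan(z) + ∫(-6*exp(z)/(exp(2*z) + 4)) dz.
Step 3. Substitute u = exp(z), turning ∫(-6*exp(z)/(exp(2*z) + 4)) dz into ∫(-6/(u**2 + 4)) du: now 2*atan(z) + ∫(-6/(u**2 + 4)) du.
Step 4. Evaluate the standard form: now -3*atan(u/2) + 2*atan(z).
Step 5. Substitute back u = exp(z): now 2*atan(z) - 3*atan(exp(z)/2).
Answer: 2*atan(z) - 3*atan(exp(z)/2).


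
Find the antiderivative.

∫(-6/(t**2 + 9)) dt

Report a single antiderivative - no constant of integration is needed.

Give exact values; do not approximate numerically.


Answer: -2*atan(t/3).


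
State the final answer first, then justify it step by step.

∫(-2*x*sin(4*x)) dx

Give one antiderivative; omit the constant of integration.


The answer is x*cos(4*x)/2 - sin(4*x)/8.
Step 1. Integrate ∫(-2*x*sin(4*x)) dx by parts with u = x, dv = (-2*sin(4*x)) dx, so v = cos(4*x)/2: now x*cos(4*x)/2 + ∫(-cos(4*x)/2) dx.
Step 2. Evaluate the standard form: now x*cos(4*x)/2 - sin(4*x)/8.
Answer: x*cos(4*x)/2 - sin(4*x)/8.


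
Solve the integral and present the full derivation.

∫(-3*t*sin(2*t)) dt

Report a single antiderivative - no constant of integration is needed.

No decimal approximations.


Step 1. Integrate ∫(-3*t*sin(2*t)) dt by parts with u = t, dv = (-3*sin(2*t)) dt, so v = 3*cos(2*t)/2: now 3*t*cos(2*t)/2 + ∫(-3*cos(2*t)/2) dt.
Step 2. Evaluate the standard form: now 3*t*cos(2*t)/2 - 3*sin(2*t)/4.
Answer: 3*t*cos(2*t)/2 - 3*sin(2*t)/4.


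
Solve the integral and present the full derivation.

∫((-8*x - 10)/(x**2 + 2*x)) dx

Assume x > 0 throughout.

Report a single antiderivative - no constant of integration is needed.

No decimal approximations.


Step 1. Decompose ∫((-8*x - 10)/(x**2 + 2*x)) dx by partial fractions, (-8*x - 10)/(x**2 + 2*x) = -3/(x + 2) - 5/x: now ∫(-5/x) dx + ∫(-3/(x + 2)) dx.
Step 2. Evaluate the standard form [assuming x > -2]: now -3*log(x + 2) + ∫(-5/x) dx.
Step 3. Evaluate the standard form [assuming x > 0]: now -5*log(x) - 3*log(x + 2).
Answer: -5*log(x) - 3*log(x + 2).


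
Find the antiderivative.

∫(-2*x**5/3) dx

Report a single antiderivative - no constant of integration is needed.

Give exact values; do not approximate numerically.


Answer: -x**6/9.


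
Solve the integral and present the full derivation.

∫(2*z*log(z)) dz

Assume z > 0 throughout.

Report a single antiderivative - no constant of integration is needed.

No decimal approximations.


Step 1. Integrate ∫(2*z*log(z)) dz by parts with u = log(z), dv = (2*z) dz, so v = z**2 [assuming z > 0]: now z**2*log(z) + ∫(-z) dz.
Step 2. Evaluate the standard form: now z**2*log(z) - z**2/2.
Answer: z**2*log(z) - z**2/2.


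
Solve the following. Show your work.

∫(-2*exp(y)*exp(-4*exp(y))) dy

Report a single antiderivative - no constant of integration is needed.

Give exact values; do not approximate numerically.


Step 1. Substitute u = exp(y), turning ∫(-2*exp(y)*exp(-4*exp(y))) dy into ∫(-2*exp(-4*u)) du: now ∫(-2*exp(-4*u)) du.
Step 2. Evaluate the standard form: now exp(-4*u)/2.
Step 3. Substitute back u = exp(y): now exp(-4*exp(y))/2.
Answer: exp(-4*exp(y))/2.


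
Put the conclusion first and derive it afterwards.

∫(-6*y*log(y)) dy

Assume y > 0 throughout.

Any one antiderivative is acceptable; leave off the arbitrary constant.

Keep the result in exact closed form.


The answer is -3*y**2*log(y) + 3*y**2/2.
Step 1. Integrate ∫(-6*y*log(y)) dy by parts with u = log(y), dv = (-6*y) dy, so v = -3*y**2 [assuming y > 0]: now -3*y**2*log(y) + ∫(3*y) dy.
Step 2. Evaluate the standard form: now -3*y**2*log(y) + 3*y**2/2.
Answer: -3*y**2*log(y) + 3*y**2/2.


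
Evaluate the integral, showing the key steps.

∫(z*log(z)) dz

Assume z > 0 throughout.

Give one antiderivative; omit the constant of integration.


Step 1. Integrate ∫(z*log(z)) dz by parts with u = log(z), dv = (z) dz, so v = z**2/2 [assuming z > 0]: now z**2*log(z)/2 + ∫(-z/2) dz.
Step 2. Evaluate the standard form: now z**2*log(z)/2 - z**2/4.
Answer: z**2*log(z)/2 - z**2/4.


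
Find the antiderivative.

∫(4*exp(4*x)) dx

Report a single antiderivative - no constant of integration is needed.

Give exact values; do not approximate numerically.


Answer: exp(4*x).


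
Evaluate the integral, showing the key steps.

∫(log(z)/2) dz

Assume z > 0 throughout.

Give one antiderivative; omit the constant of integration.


Step 1. Integrate ∫(log(z)/2) dz by parts with u = log(z), dv = (1/2) dz, so v = z/2 [assuming z > 0]: now z*log(z)/2 + ∫(-1/2) dz.
Step 2. Evaluate the standard form: now z*log(z)/2 - z/2.
Answer: z*log(z)/2 - z/2.


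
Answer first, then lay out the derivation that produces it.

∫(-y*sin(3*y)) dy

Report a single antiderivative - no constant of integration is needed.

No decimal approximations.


The answer is y*cos(3*y)/3 - sin(3*y)/9.
Step 1. Integrate ∫(-y*sin(3*y)) dy by parts with u = y, dv = (-sin(3*y)) dy, so v = cos(3*y)/3: now y*cos(3*y)/3 + ∫(-cos(3*y)/3) dy.
Step 2. Evaluate the standard form: now y*cos(3*y)/3 - sin(3*y)/9.
Answer: y*cos(3*y)/3 - sin(3*y)/9.


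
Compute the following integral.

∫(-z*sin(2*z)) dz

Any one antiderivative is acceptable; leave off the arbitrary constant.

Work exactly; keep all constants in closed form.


Answer: z*cos(2*z)/2 - sin(2*z)/4.


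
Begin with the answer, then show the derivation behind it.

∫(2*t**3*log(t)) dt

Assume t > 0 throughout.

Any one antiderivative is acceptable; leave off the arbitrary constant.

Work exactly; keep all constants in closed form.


The answer is t**4*log(t)/2 - t**4/8.
Step 1. Integrate ∫(2*t**3*log(t)) dt by parts with u = log(t), dv = (2*t**3) dt, so v = t**4/2 [assuming t > 0]: now t**4*log(t)/2 + ∫(-t**3/2) dt.
Step 2. Evaluate the standard form: now t**4*log(t)/2 - t**4/8.
Answer: t**4*log(t)/2 - t**4/8.


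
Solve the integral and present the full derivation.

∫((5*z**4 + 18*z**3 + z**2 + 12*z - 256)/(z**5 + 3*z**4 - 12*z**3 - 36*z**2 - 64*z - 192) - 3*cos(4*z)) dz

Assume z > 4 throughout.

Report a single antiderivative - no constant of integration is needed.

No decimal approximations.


Step 1. Rewrite: now ∫((5*z**4 + 18*z**3 + z**2 + 12*z - 256)/(z**5 + 3*z**4 - 12*z**3 - 36*z**2 - 64*z - 192)) dz + ∫(-3*cos(4*z)) dz.
Step 2. Evaluate the standard form: now -3*sin(4*z)/4 + ∫((5*z**4 + 18*z**3 + z**2 + 12*z - 256)/(z**5 + 3*z**4 - 12*z**3 - 36*z**2 - 64*z - 192)) dz.
Step 3. Decompose ∫((5*z**4 + 18*z**3 + z**2 + 12*z - 256)/(z**5 + 3*z**4 - 12*z**3 - 36*z**2 - 64*z - 192)) dz by partial fractions, (5*z**4 + 18*z**3 + z**2 + 12*z - 256)/(z**5 + 3*z**4 - 12*z**3 - 36*z**2 - 64*z - 192) = 3/(z**2 + 4) - 1/(z + 4) + 4/(z + 3) + 2/(z - 4): now -3*sin(4*z)/4 + ∫(2/(z - 4)) dz + ∫(4/(z + 3)) dz + ∫(-1/(z + 4)) dz + ∫(3/(z**2 + 4)) dz.
Step 4. Evaluate the standard form [assuming z > -3]: now 4*log(z + 3) - 3*sin(4*z)/4 + ∫(2/(z - 4)) dz + ∫(-1/(z + 4)) dz + ∫(3/(z**2 + 4)) dz.
Step 5. Evaluate the standard form [assuming z > 4]: now 2*log(z - 4) + 4*log(z + 3) - 3*sin(4*z)/4 + ∫(-1/(z + 4)) dz + ∫(3/(z**2 + 4)) dz.
Step 6. Evaluate the standard form [assuming z > -4]: now 2*log(z - 4) + 4*log(z + 3) - log(z + 4) - 3*sin(4*z)/4 + ∫(3/(z**2 + 4)) dz.
Step 7. Evaluate the standard form: now 2*log(z - 4) + 4*log(z + 3) - log(z + 4) - 3*sin(4*z)/4 + 3*atan(z/2)/2.
Answer: 2*log(z - 4) + 4*log(z + 3) - log(z + 4) - 3*sin(4*z)/4 + 3*atan(z/2)/2.


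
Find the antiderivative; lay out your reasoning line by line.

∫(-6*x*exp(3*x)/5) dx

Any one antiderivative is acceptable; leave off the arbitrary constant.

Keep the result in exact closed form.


Step 1. Integrate ∫(-6*x*exp(3*x)/5) dx by parts with u = x, dv = (-6*exp(3*x)/5) dx, so v = -2*exp(3*x)/5: now -2*x*exp(3*x)/5 + ∫(2*exp(3*x)/5) dx.
Step 2. Evaluate the standard form: now -2*x*exp(3*x)/5 + 2*exp(3*x)/15.
Answer: -2*x*exp(3*x)/5 + 2*exp(3*x)/15.


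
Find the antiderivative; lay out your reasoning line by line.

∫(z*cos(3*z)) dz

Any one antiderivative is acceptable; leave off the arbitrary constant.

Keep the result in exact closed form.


Step 1. Integrate ∫(z*cos(3*z)) dz by parts with u = z, dv = (cos(3*z)) dz, so v = sin(3*z)/3: now z*sin(3*z)/3 + ∫(-sin(3*z)/3) dz.
Step 2. Evaluate the standard form: now z*sin(3*z)/3 + cos(3*z)/9.
Answer: z*sin(3*z)/3 + cos(3*z)/9.


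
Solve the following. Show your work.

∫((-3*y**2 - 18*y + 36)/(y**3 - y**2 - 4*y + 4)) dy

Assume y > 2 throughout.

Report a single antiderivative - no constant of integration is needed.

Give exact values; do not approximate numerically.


Step 1. Decompose ∫((-3*y**2 - 18*y + 36)/(y**3 - y**2 - 4*y + 4)) dy by partial fractions, (-3*y**2 - 18*y + 36)/(y**3 - y**2 - 4*y + 4) = 5/(y + 2) - 5/(y - 1) - 3/(y - 2): now ∫(-3/(y - 2)) dy + ∫(-5/(y - 1)) dy + ∫(5/(y + 2)) dy.
Step 2. Evaluate the standard form [assuming y > 2]: now -3*log(y - 2) + ∫(-5/(y - 1)) dy + ∫(5/(y + 2)) dy.
Step 3. Evaluate the standard form [assuming y > -2]: now -3*log(y - 2) + 5*log(y + 2) + ∫(-5/(y - 1)) dy.
Step 4. Evaluate the standard form [assuming y > 1]: now -3*log(y - 2) - 5*log(y - 1) + 5*log(y + 2).
Answer: -3*log(y - 2) - 5*log(y - 1) + 5*log(y + 2).


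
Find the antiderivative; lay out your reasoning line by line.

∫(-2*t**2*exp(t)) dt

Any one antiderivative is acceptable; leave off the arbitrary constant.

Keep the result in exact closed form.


Step 1. Integrate ∫(-2*t**2*exp(t)) dt by parts with u = t**2, dv = (-2*exp(t)) dt, so v = -2*exp(t): now -2*t**2*exp(t) + ∫(4*t*exp(t)) dt.
Step 2. Integrate ∫(4*t*exp(t)) dt by parts with u = t, dv = (4*exp(t)) dt, so v = 4*exp(t): now -2*t**2*exp(t) + 4*t*exp(t) + ∫(-4*exp(t)) dt.
Step 3. Evaluate the standard form: now -2*t**2*exp(t) + 4*t*exp(t) - 4*exp(t).
Answer: -2*t**2*exp(t) + 4*t*exp(t) - 4*exp(t).


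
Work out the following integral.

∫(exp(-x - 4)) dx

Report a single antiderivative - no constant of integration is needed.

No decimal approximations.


Answer: -exp(-x - 4).


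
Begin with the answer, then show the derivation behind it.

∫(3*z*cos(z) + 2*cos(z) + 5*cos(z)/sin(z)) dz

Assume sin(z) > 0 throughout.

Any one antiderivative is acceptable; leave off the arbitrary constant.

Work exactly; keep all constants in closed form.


The answer is 3*z*sin(z) + 5*log(sin(z)) + 2*sin(z) + 3*cos(z).
Step 1. Rewrite: now ∫(3*z*cos(z)) dz + ∫(5*cos(z)/sin(z)) dz + ∫(2*cos(z)) dz.
Step 2. Substitute u = sin(z), turning ∫(5*cos(z)/sin(z)) dz into ∫(5/u) du: now ∫(5/u) du + ∫(3*z*cos(z)) dz + ∫(2*cos(z)) dz.
Step 3. Evaluate the standard form [assuming u > 0]: now 5*log(u) + ∫(3*z*cos(z)) dz + ∫(2*cos(z)) dz.
Step 4. Substitute back u = sin(z): now 5*log(sin(z)) + ∫(3*z*cos(z)) dz + ∫(2*cos(z)) dz.
Step 5. Evaluate the standard form: now 5*log(sin(z)) + 2*sin(z) + ∫(3*z*cos(z)) dz.
Step 6. Integrate ∫(3*z*cos(z)) dz by parts with u = z, dv = (3*cos(z)) dz, so v = 3*sin(z): now 3*z*sin(z) + 5*log(sin(z)) + 2*sin(z) + ∫(-3*sin(z)) dz.
Step 7. Evaluate the standard form: now 3*z*sin(z) + 5*log(sin(z)) + 2*sin(z) + 3*cos(z).
Answer: 3*z*sin(z) + 5*log(sin(z)) + 2*sin(z) + 3*cos(z).


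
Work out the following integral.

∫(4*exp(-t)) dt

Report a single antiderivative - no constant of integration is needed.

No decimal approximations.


Answer: -4*exp(-t).


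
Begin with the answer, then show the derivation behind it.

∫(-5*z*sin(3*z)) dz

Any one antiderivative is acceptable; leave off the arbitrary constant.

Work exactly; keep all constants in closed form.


The answer is 5*z*cos(3*z)/3 - 5*sin(3*z)/9.
Step 1. Integrate ∫(-5*z*sin(3*z)) dz by parts with u = z, dv = (-5*sin(3*z)) dz, so v = 5*cos(3*z)/3: now 5*z*cos(3*z)/3 + ∫(-5*cos(3*z)/3) dz.
Step 2. Evaluate the standard form: now 5*z*cos(3*z)/3 - 5*sin(3*z)/9.
Answer: 5*z*cos(3*z)/3 - 5*sin(3*z)/9.


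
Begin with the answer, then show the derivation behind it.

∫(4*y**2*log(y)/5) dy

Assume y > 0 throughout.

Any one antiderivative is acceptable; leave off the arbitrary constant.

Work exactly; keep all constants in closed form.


The answer is 4*y**3*log(y)/15 - 4*y**3/45.
Step 1. Integrate ∫(4*y**2*log(y)/5) dy by parts with u = log(y), dv = (4*y**2/5) dy, so v = 4*y**3/15 [assuming y > 0]: now 4*y**3*log(y)/15 + ∫(-4*y**2/15) dy.
Step 2. Evaluate the standard form: now 4*y**3*log(y)/15 - 4*y**3/45.
Answer: 4*y**3*log(y)/15 - 4*y**3/45.


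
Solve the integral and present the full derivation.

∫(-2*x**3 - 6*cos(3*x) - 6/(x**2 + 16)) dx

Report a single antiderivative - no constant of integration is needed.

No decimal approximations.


Step 1. Rewrite: now ∫(-2*x**3) dx + ∫(-6/(x**2 + 16)) dx + ∫(-6*cos(3*x)) dx.
Step 2. Evaluate the standard form: now -3*atan(x/4)/2 + ∫(-2*x**3) dx + ∫(-6*cos(3*x)) dx.
Step 3. Evaluate the standard form: now -2*sin(3*x) - 3*atan(x/4)/2 + ∫(-2*x**3) dx.
Step 4. Evaluate the standard form: now -x**4/2 - 2*sin(3*x) - 3*atan(x/4)/2.
Answer: -x**4/2 - 2*sin(3*x) - 3*atan(x/4)/2.


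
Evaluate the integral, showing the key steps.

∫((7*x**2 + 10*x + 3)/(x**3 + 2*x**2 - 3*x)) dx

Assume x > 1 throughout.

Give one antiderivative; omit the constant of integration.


Step 1. Decompose ∫((7*x**2 + 10*x + 3)/(x**3 + 2*x**2 - 3*x)) dx by partial fractions, (7*x**2 + 10*x + 3)/(x**3 + 2*x**2 - 3*x) = 3/(x + 3) + 5/(x - 1) - 1/x: now ∫(-1/x) dx + ∫(5/(x - 1)) dx + ∫(3/(x + 3)) dx.
Step 2. Evaluate the standard form [assuming x > 1]: now 5*log(x - 1) + ∫(-1/x) dx + ∫(3/(x + 3)) dx.
Step 3. Evaluate the standard form [assuming x > -3]: now 5*log(x - 1) + 3*log(x + 3) + ∫(-1/x) dx.
Step 4. Evaluate the standard form [assuming x > 0]: now -log(x) + 5*log(x - 1) + 3*log(x + 3).
Answer: -log(x) + 5*log(x - 1) + 3*log(x + 3).


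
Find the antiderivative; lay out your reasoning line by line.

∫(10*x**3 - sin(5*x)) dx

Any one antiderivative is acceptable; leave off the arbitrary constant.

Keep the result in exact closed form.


Step 1. Rewrite: now ∫(10*x**3) dx + ∫(-sin(5*x)) dx.
Step 2. Evaluate the standard form: now cos(5*x)/5 + ∫(10*x**3) dx.
Step 3. Evaluate the standard form: now 5*x**4/2 + cos(5*x)/5.
Answer: 5*x**4/2 + cos(5*x)/5.


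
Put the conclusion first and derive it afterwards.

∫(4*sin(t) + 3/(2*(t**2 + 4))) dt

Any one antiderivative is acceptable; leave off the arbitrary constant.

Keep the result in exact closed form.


The answer is -4*cos(t) + 3*atan(t/2)/4.
Step 1. Rewrite: now ∫(3/(2*(t**2 + 4))) dt + ∫(4*sin(t)) dt.
Step 2. Evaluate the standard form: now -4*cos(t) + ∫(3/(2*(t**2 + 4))) dt.
Step 3. Evaluate the standard form: now -4*cos(t) + 3*atan(t/2)/4.
Answer: -4*cos(t) + 3*atan(t/2)/4.


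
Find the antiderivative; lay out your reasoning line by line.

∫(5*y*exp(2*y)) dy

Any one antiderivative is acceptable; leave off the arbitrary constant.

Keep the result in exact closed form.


Step 1. Integrate ∫(5*y*exp(2*y)) dy by parts with u = y, dv = (5*exp(2*y)) dy, so v = 5*exp(2*y)/2: now 5*y*exp(2*y)/2 + ∫(-5*exp(2*y)/2) dy.
Step 2. Evaluate the standard form: now 5*y*exp(2*y)/2 - 5*exp(2*y)/4.
Answer: 5*y*exp(2*y)/2 - 5*exp(2*y)/4.


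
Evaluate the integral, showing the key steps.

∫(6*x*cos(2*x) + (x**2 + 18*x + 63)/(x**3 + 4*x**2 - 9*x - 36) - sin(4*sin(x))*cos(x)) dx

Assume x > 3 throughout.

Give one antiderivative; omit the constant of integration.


Step 1. Rewrite: now ∫(6*x*cos(2*x)) dx + ∫((x**2 + 18*x + 63)/(x**3 + 4*x**2 - 9*x - 36)) dx + ∫(-sin(4*sin(x))*cos(x)) dx.
Step 2. Substitute u = sin(x), turning ∫(-sin(4*sin(x))*cos(x)) dx into ∫(-sin(4*u)) du: now ∫(6*x*cos(2*x)) dx + ∫((x**2 + 18*x + 63)/(x**3 + 4*x**2 - 9*x - 36)) dx + ∫(-sin(4*u)) du.
Step 3. Evaluate the standard form: now cos(4*u)/4 + ∫(6*x*cos(2*x)) dx + ∫((x**2 + 18*x + 63)/(x**3 + 4*x**2 - 9*x - 36)) dx.
Step 4. Substitute back u = sin(x): now cos(4*sin(x))/4 + ∫(6*x*cos(2*x)) dx + ∫((x**2 + 18*x + 63)/(x**3 + 4*x**2 - 9*x - 36)) dx.
Step 5. Integrate ∫(6*x*cos(2*x)) dx by parts with u = x, dv = (6*cos(2*x)) dx, so v = 3*sin(2*x): now 3*x*sin(2*x) + cos(4*sin(x))/4 + ∫((x**2 + 18*x + 63)/(x**3 + 4*x**2 - 9*x - 36)) dx + ∫(-3*sin(2*x)) dx.
Step 6. Evaluate the standard form: now 3*x*sin(2*x) + 3*cos(2*x)/2 + cos(4*sin(x))/4 + ∫((x**2 + 18*x + 63)/(x**3 + 4*x**2 - 9*x - 36)) dx.
Step 7. Decompose ∫((x**2 + 18*x + 63)/(x**3 + 4*x**2 - 9*x - 36)) dx by partial fractions, (x**2 + 18*x + 63)/(x**3 + 4*x**2 - 9*x - 36) = 1/(x + 4) - 3/(x + 3) + 3/(x - 3): now 3*x*sin(2*x) + 3*cos(2*x)/2 + cos(4*sin(x))/4 + ∫(3/(x - 3)) dx + ∫(-3/(x + 3)) dx + ∫(1/(x + 4)) dx.
Step 8. Evaluate the standard form [assuming x > -3]: now 3*x*sin(2*x) - 3*log(x + 3) + 3*cos(2*x)/2 + cos(4*sin(x))/4 + ∫(3/(x - 3)) dx + ∫(1/(x + 4)) dx.
Step 9. Evaluate the standard form [assuming x > -4]: now 3*x*sin(2*x) - 3*log(x + 3) + log(x + 4) + 3*cos(2*x)/2 + cos(4*sin(x))/4 + ∫(3/(x - 3)) dx.
Step 10. Evaluate the standard form [assuming x > 3]: now 3*x*sin(2*x) + 3*log(x - 3) - 3*log(x + 3) + log(x + 4) + 3*cos(2*x)/2 + cos(4*sin(x))/4.
Answer: 3*x*sin(2*x) + 3*log(x - 3) - 3*log(x + 3) + log(x + 4) + 3*cos(2*x)/2 + cos(4*sin(x))/4.


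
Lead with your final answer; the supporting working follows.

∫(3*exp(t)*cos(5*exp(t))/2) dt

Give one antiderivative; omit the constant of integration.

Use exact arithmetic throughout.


The answer is 3*sin(5*exp(t))/10.
Step 1. Substitute u = exp(t), turning ∫(3*exp(t)*cos(5*exp(t))/2) dt into ∫(3*cos(5*u)/2) du: now ∫(3*cos(5*u)/2) du.
Step 2. Evaluate the standard form: now 3*sin(5*u)/10.
Step 3. Substitute back u = exp(t): now 3*sin(5*exp(t))/10.
Answer: 3*sin(5*exp(t))/10.


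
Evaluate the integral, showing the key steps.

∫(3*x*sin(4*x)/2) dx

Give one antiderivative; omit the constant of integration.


Step 1. Integrate ∫(3*x*sin(4*x)/2) dx by parts with u = x, dv = (3*sin(4*x)/2) dx, so v = -3*cos(4*x)/8: now -3*x*cos(4*x)/8 + ∫(3*cos(4*x)/8) dx.
Step 2. Evaluate the standard form: now -3*x*cos(4*x)/8 + 3*sin(4*x)/32.
Answer: -3*x*cos(4*x)/8 + 3*sin(4*x)/32.


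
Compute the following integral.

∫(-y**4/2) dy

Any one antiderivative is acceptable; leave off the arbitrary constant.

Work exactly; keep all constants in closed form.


Answer: -y**5/10.


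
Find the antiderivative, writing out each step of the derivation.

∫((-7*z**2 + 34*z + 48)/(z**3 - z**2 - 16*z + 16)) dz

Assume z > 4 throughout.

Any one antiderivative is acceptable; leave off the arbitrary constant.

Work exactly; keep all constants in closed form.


Step 1. Decompose ∫((-7*z**2 + 34*z + 48)/(z**3 - z**2 - 16*z + 16)) dz by partial fractions, (-7*z**2 + 34*z + 48)/(z**3 - z**2 - 16*z + 16) = -5/(z + 4) - 5/(z - 1) + 3/(z - 4): now ∫(3/(z - 4)) dz + ∫(-5/(z - 1)) dz + ∫(-5/(z + 4)) dz.
Step 2. Evaluate the standard form [assuming z > 1]: now -5*log(z - 1) + ∫(3/(z - 4)) dz + ∫(-5/(z + 4)) dz.
Step 3. Evaluate the standard form [assuming z > 4]: now 3*log(z - 4) - 5*log(z - 1) + ∫(-5/(z + 4)) dz.
Step 4. Evaluate the standard form [assuming z > -4]: now 3*log(z - 4) - 5*log(z - 1) - 5*log(z + 4).
Answer: 3*log(z - 4) - 5*log(z - 1) - 5*log(z + 4).


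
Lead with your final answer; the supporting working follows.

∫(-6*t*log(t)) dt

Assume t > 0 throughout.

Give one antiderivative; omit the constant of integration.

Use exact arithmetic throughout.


The answer is -3*t**2*log(t) + 3*t**2/2.
Step 1. Integrate ∫(-6*t*log(t)) dt by parts with u = log(t), dv = (-6*t) dt, so v = -3*t**2 [assuming t > 0]: now -3*t**2*log(t) + ∫(3*t) dt.
Step 2. Evaluate the standard form: now -3*t**2*log(t) + 3*t**2/2.
Answer: -3*t**2*log(t) + 3*t**2/2.


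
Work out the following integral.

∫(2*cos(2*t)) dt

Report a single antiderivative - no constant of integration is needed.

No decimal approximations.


Answer: sin(2*t).


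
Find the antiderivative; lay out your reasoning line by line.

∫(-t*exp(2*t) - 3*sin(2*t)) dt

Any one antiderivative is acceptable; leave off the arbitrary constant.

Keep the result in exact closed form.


Step 1. Rewrite: now ∫(-t*exp(2*t)) dt + ∫(-3*sin(2*t)) dt.
Step 2. Evaluate the standard form: now 3*cos(2*t)/2 + ∫(-t*exp(2*t)) dt.
Step 3. Integrate ∫(-t*exp(2*t)) dt by parts with u = t, dv = (-exp(2*t)) dt, so v = -exp(2*t)/2: now -t*exp(2*t)/2 + 3*cos(2*t)/2 + ∫(exp(2*t)/2) dt.
Step 4. Evaluate the standard form: now -t*exp(2*t)/2 + exp(2*t)/4 + 3*cos(2*t)/2.
Answer: -t*exp(2*t)/2 + exp(2*t)/4 + 3*cos(2*t)/2.


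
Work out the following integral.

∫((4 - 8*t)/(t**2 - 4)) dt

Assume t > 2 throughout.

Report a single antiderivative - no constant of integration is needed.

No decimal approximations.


Answer: -3*log(t - 2) - 5*log(t + 2).


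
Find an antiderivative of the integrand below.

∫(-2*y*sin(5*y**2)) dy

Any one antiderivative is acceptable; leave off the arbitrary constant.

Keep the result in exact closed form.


Answer: cos(5*y**2)/5.


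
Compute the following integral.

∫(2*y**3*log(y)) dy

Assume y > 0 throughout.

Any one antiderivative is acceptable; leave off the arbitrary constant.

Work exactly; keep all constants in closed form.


Answer: y**4*log(y)/2 - y**4/8.


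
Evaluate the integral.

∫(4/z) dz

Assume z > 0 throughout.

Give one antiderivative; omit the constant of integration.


Answer: 4*log(z).


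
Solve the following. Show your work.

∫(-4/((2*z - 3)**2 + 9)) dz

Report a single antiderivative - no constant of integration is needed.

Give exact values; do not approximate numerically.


Step 1. Substitute u = 2*z - 3, turning ∫(-4/((2*z - 3)**2 + 9)) dz into ∫(-2/(u**2 + 9)) du: now ∫(-2/(u**2 + 9)) du.
Step 2. Evaluate the standard form: now -2*atan(u/3)/3.
Step 3. Substitute back u = 2*z - 3: now -2*atan(2*z/3 - 1)/3.
Answer: -2*atan(2*z/3 - 1)/3.


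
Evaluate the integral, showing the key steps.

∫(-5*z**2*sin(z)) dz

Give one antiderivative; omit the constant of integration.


Step 1. Integrate ∫(-5*z**2*sin(z)) dz by parts with u = z**2, dv = (-5*sin(z)) dz, so v = 5*cos(z): now 5*z**2*cos(z) + ∫(-10*z*cos(z)) dz.
Step 2. Integrate ∫(-10*z*cos(z)) dz by parts with u = z, dv = (-10*cos(z)) dz, so v = -10*sin(z): now 5*z**2*cos(z) - 10*z*sin(z) + ∫(10*sin(z)) dz.
Step 3. Evaluate the standard form: now 5*z**2*cos(z) - 10*z*sin(z) - 10*cos(z).
Answer: 5*z**2*cos(z) - 10*z*sin(z) - 10*cos(z).
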